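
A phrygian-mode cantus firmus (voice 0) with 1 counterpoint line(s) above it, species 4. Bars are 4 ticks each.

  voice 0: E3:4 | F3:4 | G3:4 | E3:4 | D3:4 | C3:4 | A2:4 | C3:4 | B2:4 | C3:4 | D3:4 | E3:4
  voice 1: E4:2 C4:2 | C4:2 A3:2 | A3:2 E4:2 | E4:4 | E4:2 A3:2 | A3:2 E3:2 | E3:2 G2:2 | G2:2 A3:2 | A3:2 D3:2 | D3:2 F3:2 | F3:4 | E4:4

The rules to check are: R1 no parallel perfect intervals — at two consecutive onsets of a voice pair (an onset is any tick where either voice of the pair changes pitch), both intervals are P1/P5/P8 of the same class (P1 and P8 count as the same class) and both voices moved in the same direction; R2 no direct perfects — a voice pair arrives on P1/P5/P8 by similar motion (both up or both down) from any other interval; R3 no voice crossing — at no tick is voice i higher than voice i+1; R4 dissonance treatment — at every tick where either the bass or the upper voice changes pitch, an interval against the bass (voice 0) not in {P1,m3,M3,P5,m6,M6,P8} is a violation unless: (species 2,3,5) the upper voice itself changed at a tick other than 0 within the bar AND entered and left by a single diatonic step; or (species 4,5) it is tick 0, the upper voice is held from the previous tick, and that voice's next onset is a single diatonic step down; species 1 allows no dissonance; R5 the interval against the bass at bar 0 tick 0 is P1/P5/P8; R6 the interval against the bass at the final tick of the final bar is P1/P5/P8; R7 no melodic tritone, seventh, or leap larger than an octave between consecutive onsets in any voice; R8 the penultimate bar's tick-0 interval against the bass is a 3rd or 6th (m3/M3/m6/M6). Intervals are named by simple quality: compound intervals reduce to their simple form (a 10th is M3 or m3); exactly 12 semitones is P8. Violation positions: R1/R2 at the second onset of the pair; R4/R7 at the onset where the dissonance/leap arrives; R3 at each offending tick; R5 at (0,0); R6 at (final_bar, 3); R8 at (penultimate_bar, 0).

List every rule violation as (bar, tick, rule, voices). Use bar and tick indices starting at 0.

bar 0: v0=E3 v1=E4 downbeat P8
bar 1: v0=F3 v1=C4 downbeat P5
bar 2: v0=G3 v1=A3 downbeat M2
bar 3: v0=E3 v1=E4 downbeat P8
bar 4: v0=D3 v1=E4 downbeat M2
bar 5: v0=C3 v1=A3 downbeat M6
bar 6: v0=A2 v1=E3 downbeat P5
bar 7: v0=C3 v1=G2 downbeat P4
bar 8: v0=B2 v1=A3 downbeat m7
bar 9: v0=C3 v1=D3 downbeat M2
bar 10: v0=D3 v1=F3 downbeat m3
bar 11: v0=E3 v1=E4 downbeat P8
  -> R4 @ bar 2 tick 0 v(0, 1): G3/A3 M2 untreated
  -> R4 @ bar 4 tick 0 v(0, 1): D3/E4 M2 untreated
  -> R3 @ bar 6 tick 2 v(0, 1): A2 above G2
  -> R4 @ bar 6 tick 2 v(0, 1): A2/G2 M2 untreated
  -> R3 @ bar 6 tick 3 v(0, 1): A2 above G2
  -> R3 @ bar 7 tick 0 v(0, 1): C3 above G2
  -> R4 @ bar 7 tick 0 v(0, 1): C3/G2 P4 untreated
  -> R3 @ bar 7 tick 1 v(0, 1): C3 above G2
  -> R7 @ bar 7 tick 2 v(1,): G2->A3 leap 14st
  -> R4 @ bar 8 tick 0 v(0, 1): B2/A3 m7 untreated
  -> R4 @ bar 9 tick 0 v(0, 1): C3/D3 M2 untreated
  -> R4 @ bar 9 tick 2 v(0, 1): C3/F3 P4 untreated
  -> R2 @ bar 11 tick 0 v(0, 1): D3/F3 m3 -> E3/E4 P8 similar
  -> R7 @ bar 11 tick 0 v(1,): F3->E4 leap 11st

(2, 0, R4, (0, 1))
(4, 0, R4, (0, 1))
(6, 2, R3, (0, 1))
(6, 2, R4, (0, 1))
(6, 3, R3, (0, 1))
(7, 0, R3, (0, 1))
(7, 0, R4, (0, 1))
(7, 1, R3, (0, 1))
(7, 2, R7, (1,))
(8, 0, R4, (0, 1))
(9, 0, R4, (0, 1))
(9, 2, R4, (0, 1))
(11, 0, R2, (0, 1))
(11, 0, R7, (1,))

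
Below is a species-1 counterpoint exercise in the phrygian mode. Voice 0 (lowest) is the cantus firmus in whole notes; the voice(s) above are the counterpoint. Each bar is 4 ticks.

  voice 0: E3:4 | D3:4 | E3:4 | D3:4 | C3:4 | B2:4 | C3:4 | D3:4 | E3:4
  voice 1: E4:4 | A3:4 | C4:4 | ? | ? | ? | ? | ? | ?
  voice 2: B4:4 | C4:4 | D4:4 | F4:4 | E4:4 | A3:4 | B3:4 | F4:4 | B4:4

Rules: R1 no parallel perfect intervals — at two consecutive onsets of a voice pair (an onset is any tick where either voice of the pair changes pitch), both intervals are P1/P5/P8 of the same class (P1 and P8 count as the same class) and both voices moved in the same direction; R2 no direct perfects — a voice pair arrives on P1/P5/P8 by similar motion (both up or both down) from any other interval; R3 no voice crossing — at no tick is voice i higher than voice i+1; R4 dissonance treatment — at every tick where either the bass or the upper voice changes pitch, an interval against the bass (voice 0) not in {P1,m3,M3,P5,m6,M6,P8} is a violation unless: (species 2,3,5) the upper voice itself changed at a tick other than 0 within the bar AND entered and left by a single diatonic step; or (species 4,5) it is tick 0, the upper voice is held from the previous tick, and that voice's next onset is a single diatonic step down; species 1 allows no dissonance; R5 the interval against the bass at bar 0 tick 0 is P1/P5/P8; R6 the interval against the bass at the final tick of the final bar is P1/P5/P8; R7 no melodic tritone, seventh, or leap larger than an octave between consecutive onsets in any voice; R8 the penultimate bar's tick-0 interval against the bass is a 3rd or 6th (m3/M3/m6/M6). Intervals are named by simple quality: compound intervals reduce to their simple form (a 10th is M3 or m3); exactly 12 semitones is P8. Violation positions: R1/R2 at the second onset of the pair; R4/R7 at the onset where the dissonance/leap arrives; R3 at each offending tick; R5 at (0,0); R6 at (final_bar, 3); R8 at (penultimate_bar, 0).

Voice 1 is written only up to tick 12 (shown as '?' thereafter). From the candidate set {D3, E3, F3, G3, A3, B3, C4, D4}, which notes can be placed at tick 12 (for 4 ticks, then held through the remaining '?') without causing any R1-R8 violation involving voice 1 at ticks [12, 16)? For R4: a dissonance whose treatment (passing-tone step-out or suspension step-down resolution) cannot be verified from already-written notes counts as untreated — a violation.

{B3, D4, F3}

D3: violates R2,R7
E3: violates R4
F3: legal
G3: violates R4
A3: violates R2
B3: legal
C4: violates R4
D4: legal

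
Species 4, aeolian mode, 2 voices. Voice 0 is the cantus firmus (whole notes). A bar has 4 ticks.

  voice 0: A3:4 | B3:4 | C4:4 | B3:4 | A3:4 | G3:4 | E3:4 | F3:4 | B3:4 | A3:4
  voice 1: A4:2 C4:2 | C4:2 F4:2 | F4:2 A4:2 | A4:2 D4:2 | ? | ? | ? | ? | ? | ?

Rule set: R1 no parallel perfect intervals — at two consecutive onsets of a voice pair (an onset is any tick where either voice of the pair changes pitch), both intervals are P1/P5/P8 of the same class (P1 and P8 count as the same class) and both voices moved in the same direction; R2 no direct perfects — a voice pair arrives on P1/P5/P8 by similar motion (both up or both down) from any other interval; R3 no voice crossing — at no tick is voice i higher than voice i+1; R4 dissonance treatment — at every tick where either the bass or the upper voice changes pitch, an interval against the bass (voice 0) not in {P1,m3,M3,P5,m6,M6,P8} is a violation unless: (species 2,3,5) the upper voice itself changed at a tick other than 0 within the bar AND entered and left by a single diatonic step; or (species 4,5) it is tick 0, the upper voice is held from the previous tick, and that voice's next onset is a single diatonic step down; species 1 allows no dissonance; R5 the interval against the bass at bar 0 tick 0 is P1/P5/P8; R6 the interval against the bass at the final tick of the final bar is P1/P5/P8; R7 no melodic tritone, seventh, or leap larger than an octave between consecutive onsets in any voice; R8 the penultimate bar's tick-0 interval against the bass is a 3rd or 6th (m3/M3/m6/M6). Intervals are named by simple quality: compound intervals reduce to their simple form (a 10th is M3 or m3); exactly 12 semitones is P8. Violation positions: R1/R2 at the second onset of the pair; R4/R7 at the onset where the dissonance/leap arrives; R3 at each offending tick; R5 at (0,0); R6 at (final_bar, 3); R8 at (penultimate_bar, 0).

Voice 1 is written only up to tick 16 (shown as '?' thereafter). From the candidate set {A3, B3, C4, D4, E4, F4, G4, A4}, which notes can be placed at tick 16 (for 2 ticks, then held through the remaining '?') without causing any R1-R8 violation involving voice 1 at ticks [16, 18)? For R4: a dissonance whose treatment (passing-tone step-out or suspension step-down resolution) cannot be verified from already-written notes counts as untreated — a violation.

A3: violates R2
B3: violates R4
C4: legal
D4: violates R4
E4: legal
F4: legal
G4: violates R4
A4: legal

{A4, C4, E4, F4}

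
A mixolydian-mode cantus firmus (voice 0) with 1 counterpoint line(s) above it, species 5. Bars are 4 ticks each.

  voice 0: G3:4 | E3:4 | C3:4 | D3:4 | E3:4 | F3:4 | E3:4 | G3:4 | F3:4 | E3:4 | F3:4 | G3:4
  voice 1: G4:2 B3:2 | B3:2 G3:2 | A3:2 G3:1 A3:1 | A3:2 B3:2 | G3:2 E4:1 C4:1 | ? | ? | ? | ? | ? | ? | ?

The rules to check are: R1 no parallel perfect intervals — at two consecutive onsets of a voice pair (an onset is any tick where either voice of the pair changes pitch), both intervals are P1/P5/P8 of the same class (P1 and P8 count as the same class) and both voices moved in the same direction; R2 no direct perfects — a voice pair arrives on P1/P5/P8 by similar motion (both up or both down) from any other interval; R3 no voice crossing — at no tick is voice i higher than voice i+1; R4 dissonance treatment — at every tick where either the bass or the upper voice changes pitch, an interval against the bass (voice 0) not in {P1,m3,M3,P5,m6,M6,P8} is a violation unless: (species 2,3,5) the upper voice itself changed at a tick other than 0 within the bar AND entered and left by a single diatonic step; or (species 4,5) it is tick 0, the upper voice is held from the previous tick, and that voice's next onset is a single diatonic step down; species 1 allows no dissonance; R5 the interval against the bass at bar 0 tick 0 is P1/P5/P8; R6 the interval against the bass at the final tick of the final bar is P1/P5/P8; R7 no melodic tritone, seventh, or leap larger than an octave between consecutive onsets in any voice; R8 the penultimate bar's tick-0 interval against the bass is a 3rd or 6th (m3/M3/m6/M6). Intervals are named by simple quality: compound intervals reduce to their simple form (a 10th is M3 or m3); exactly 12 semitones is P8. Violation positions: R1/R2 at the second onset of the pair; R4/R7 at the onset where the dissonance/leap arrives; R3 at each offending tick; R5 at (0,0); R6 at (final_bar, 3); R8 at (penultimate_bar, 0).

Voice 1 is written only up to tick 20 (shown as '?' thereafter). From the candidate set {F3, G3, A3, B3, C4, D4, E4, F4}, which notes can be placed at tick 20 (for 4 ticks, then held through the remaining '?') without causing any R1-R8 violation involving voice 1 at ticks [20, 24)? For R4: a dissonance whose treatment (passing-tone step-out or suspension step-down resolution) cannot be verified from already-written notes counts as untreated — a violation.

{A3, C4, D4, F3}

F3: legal
G3: violates R4
A3: legal
B3: violates R4
C4: legal
D4: legal
E4: violates R4
F4: violates R2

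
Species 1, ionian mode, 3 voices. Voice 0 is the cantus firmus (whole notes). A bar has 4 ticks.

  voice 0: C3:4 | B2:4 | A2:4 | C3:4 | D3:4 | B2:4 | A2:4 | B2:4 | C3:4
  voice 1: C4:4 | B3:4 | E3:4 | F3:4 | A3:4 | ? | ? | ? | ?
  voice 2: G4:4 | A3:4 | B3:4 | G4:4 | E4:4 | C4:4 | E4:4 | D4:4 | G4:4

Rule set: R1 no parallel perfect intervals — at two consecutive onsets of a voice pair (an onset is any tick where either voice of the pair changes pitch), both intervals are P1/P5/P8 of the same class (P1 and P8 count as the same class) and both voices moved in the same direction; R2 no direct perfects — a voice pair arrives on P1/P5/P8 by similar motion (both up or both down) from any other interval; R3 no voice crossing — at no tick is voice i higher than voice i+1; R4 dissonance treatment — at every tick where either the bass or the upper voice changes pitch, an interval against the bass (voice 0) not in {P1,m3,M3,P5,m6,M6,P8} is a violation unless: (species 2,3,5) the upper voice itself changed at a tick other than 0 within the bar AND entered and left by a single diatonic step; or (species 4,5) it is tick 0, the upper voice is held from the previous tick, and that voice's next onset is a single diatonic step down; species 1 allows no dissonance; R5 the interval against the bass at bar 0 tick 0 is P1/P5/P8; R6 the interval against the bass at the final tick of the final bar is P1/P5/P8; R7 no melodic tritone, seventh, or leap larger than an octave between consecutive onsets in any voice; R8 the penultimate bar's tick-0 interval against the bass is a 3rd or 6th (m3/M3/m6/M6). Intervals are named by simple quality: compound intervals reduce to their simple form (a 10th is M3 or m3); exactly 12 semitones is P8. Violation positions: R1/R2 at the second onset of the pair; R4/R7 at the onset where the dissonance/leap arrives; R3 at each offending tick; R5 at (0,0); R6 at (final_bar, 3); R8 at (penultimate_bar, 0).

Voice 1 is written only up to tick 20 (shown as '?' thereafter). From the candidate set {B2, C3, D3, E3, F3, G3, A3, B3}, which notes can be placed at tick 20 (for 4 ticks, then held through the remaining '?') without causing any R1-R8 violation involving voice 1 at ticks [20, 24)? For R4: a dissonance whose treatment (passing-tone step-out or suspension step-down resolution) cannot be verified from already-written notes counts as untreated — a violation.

{B3, D3, G3}

B2: violates R2,R7
C3: violates R2,R4
D3: legal
E3: violates R4
F3: violates R1,R4
G3: legal
A3: violates R4
B3: legal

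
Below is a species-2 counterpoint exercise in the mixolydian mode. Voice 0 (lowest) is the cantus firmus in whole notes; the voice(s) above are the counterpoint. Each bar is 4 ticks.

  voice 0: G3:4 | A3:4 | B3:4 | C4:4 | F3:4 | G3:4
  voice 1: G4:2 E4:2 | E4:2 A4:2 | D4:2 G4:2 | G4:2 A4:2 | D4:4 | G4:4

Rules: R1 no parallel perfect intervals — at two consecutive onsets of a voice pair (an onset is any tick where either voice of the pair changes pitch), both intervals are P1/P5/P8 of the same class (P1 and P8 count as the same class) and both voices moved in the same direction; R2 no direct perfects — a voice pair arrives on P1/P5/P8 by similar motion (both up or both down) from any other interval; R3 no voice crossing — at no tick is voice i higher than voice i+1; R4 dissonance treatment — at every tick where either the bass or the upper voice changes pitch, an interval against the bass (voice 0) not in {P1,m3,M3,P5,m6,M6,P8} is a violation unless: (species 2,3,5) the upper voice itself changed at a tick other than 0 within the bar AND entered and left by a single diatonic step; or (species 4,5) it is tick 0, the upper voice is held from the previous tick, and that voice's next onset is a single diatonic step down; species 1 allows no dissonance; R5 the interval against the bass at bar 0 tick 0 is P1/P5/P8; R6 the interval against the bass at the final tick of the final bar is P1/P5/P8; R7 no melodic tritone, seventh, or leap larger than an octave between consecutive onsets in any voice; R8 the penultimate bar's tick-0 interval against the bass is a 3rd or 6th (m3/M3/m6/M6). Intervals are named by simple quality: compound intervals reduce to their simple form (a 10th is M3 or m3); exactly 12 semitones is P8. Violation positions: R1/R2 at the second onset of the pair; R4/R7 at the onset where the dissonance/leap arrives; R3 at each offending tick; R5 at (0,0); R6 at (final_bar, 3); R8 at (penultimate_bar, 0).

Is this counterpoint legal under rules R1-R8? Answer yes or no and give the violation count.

No (1 violations)

bar 0: v0=G3 v1=G4 (P8)
bar 1: v0=A3 v1=E4 (P5)
bar 2: v0=B3 v1=D4 (m3)
bar 3: v0=C4 v1=G4 (P5)
bar 4: v0=F3 v1=D4 (M6)
bar 5: v0=G3 v1=G4 (P8)
  R2 @ bar5.0: F3/D4 M6 -> G3/G4 P8 similar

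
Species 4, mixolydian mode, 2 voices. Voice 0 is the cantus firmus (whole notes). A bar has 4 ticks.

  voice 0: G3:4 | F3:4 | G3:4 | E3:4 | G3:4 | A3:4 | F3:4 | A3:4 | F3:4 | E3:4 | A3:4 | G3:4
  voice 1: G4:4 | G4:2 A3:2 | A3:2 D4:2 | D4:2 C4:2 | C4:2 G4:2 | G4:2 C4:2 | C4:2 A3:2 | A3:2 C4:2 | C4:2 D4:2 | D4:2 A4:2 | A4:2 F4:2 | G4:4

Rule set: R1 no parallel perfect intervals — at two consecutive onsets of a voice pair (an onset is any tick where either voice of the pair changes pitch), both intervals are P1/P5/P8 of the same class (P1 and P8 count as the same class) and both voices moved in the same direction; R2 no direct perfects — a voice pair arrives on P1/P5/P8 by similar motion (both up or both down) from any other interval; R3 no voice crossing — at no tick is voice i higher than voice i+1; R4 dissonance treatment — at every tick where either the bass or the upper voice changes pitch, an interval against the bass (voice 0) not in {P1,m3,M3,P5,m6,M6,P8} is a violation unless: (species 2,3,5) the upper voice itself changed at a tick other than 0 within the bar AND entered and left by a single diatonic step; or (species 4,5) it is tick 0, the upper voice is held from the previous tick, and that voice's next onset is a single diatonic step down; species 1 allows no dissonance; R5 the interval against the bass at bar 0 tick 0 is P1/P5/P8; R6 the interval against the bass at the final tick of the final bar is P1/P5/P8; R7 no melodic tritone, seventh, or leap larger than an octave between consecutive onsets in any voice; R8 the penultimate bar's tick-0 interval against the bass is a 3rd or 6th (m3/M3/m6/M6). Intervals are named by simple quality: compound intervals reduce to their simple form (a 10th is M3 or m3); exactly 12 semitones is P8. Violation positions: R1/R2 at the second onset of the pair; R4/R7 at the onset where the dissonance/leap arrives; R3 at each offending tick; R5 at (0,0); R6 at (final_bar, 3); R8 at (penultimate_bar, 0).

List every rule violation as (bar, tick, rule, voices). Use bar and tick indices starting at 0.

(1, 0, R4, (0, 1))
(1, 2, R7, (1,))
(2, 0, R4, (0, 1))
(4, 0, R4, (0, 1))
(5, 0, R4, (0, 1))
(9, 0, R4, (0, 1))
(9, 2, R4, (0, 1))
(10, 0, R8, (0, 1))

bar 0: v0=G3 v1=G4 downbeat P8
bar 1: v0=F3 v1=G4 downbeat M2
bar 2: v0=G3 v1=A3 downbeat M2
bar 3: v0=E3 v1=D4 downbeat m7
bar 4: v0=G3 v1=C4 downbeat P4
bar 5: v0=A3 v1=G4 downbeat m7
bar 6: v0=F3 v1=C4 downbeat P5
bar 7: v0=A3 v1=A3 downbeat P1
bar 8: v0=F3 v1=C4 downbeat P5
bar 9: v0=E3 v1=D4 downbeat m7
bar 10: v0=A3 v1=A4 downbeat P8
bar 11: v0=G3 v1=G4 downbeat P8
  -> R4 @ bar 1 tick 0 v(0, 1): F3/G4 M2 untreated
  -> R7 @ bar 1 tick 2 v(1,): G4->A3 leap 10st
  -> R4 @ bar 2 tick 0 v(0, 1): G3/A3 M2 untreated
  -> R4 @ bar 4 tick 0 v(0, 1): G3/C4 P4 untreated
  -> R4 @ bar 5 tick 0 v(0, 1): A3/G4 m7 untreated
  -> R4 @ bar 9 tick 0 v(0, 1): E3/D4 m7 untreated
  -> R4 @ bar 9 tick 2 v(0, 1): E3/A4 P4 untreated
  -> R8 @ bar 10 tick 0 v(0, 1): penult P8 not 3rd/6th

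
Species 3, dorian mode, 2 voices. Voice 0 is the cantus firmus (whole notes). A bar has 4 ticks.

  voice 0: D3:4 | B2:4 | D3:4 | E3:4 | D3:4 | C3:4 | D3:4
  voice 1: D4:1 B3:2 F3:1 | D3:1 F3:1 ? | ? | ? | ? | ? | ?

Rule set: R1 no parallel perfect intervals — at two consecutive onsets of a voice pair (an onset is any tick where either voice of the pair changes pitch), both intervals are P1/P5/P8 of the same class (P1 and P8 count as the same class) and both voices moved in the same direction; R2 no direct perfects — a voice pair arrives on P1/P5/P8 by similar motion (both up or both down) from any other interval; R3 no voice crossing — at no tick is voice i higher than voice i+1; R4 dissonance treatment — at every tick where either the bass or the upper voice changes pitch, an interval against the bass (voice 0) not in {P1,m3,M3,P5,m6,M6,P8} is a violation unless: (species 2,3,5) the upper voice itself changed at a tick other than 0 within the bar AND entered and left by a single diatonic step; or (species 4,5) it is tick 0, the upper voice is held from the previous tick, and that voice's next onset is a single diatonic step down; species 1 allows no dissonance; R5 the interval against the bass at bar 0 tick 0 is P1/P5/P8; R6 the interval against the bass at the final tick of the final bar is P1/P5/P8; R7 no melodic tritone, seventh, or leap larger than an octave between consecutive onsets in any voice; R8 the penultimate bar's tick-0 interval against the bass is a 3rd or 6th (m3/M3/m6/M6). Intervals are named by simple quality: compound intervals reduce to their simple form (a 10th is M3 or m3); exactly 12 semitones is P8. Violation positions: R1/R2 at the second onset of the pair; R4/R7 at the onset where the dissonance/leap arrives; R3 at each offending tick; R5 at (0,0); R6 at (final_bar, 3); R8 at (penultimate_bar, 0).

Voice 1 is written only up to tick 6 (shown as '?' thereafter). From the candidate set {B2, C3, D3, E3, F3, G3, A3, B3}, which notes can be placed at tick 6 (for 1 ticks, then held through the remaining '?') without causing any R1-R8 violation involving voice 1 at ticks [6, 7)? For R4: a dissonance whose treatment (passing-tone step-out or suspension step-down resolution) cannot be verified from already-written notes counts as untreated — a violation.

B2: violates R7
C3: violates R4
D3: legal
E3: violates R4
F3: legal
G3: legal
A3: violates R4
B3: violates R7

{D3, F3, G3}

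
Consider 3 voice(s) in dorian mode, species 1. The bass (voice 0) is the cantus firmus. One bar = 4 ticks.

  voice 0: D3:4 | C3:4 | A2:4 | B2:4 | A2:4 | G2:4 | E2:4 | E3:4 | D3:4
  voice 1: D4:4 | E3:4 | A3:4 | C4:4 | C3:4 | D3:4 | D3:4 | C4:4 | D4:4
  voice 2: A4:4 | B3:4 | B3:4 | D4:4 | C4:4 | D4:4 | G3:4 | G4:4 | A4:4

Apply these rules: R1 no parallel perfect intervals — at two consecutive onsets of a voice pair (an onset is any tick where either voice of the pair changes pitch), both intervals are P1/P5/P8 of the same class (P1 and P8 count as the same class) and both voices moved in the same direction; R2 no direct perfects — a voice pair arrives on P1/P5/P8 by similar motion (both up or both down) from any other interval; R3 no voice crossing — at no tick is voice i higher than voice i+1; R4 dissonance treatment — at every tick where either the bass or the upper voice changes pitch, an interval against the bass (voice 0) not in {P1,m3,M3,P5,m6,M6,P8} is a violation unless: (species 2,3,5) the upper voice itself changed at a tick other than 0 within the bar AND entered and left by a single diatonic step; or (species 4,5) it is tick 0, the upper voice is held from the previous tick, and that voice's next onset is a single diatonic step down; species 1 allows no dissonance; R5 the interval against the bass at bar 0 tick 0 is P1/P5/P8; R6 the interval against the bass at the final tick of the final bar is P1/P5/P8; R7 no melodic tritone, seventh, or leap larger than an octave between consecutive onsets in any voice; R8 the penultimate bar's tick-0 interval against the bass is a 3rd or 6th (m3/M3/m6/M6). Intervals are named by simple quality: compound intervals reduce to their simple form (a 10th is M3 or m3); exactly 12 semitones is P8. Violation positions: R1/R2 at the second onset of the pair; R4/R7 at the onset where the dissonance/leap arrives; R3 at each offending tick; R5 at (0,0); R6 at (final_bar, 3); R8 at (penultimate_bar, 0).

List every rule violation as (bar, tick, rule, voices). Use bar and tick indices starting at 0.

(1, 0, R1, (1, 2))
(1, 0, R4, (0, 2))
(1, 0, R7, (1,))
(1, 0, R7, (2,))
(2, 0, R4, (0, 2))
(3, 0, R4, (0, 1))
(4, 0, R2, (1, 2))
(5, 0, R1, (1, 2))
(6, 0, R4, (0, 1))
(7, 0, R2, (1, 2))
(7, 0, R7, (1,))
(8, 0, R1, (1, 2))

bar 0: v0=D3 v1=D4 v2=A4 downbeat P5
bar 1: v0=C3 v1=E3 v2=B3 downbeat M7
bar 2: v0=A2 v1=A3 v2=B3 downbeat M2
bar 3: v0=B2 v1=C4 v2=D4 downbeat m3
bar 4: v0=A2 v1=C3 v2=C4 downbeat m3
bar 5: v0=G2 v1=D3 v2=D4 downbeat P5
bar 6: v0=E2 v1=D3 v2=G3 downbeat m3
bar 7: v0=E3 v1=C4 v2=G4 downbeat m3
bar 8: v0=D3 v1=D4 v2=A4 downbeat P5
  -> R1 @ bar 1 tick 0 v(1, 2): D4/A4 P5 -> E3/B3 P5 similar
  -> R4 @ bar 1 tick 0 v(0, 2): C3/B3 M7 untreated
  -> R7 @ bar 1 tick 0 v(1,): D4->E3 leap 10st
  -> R7 @ bar 1 tick 0 v(2,): A4->B3 leap 10st
  -> R4 @ bar 2 tick 0 v(0, 2): A2/B3 M2 untreated
  -> R4 @ bar 3 tick 0 v(0, 1): B2/C4 m2 untreated
  -> R2 @ bar 4 tick 0 v(1, 2): C4/D4 M2 -> C3/C4 P8 similar
  -> R1 @ bar 5 tick 0 v(1, 2): C3/C4 P8 -> D3/D4 P8 similar
  -> R4 @ bar 6 tick 0 v(0, 1): E2/D3 m7 untreated
  -> R2 @ bar 7 tick 0 v(1, 2): D3/G3 P4 -> C4/G4 P5 similar
  -> R7 @ bar 7 tick 0 v(1,): D3->C4 leap 10st
  -> R1 @ bar 8 tick 0 v(1, 2): C4/G4 P5 -> D4/A4 P5 similar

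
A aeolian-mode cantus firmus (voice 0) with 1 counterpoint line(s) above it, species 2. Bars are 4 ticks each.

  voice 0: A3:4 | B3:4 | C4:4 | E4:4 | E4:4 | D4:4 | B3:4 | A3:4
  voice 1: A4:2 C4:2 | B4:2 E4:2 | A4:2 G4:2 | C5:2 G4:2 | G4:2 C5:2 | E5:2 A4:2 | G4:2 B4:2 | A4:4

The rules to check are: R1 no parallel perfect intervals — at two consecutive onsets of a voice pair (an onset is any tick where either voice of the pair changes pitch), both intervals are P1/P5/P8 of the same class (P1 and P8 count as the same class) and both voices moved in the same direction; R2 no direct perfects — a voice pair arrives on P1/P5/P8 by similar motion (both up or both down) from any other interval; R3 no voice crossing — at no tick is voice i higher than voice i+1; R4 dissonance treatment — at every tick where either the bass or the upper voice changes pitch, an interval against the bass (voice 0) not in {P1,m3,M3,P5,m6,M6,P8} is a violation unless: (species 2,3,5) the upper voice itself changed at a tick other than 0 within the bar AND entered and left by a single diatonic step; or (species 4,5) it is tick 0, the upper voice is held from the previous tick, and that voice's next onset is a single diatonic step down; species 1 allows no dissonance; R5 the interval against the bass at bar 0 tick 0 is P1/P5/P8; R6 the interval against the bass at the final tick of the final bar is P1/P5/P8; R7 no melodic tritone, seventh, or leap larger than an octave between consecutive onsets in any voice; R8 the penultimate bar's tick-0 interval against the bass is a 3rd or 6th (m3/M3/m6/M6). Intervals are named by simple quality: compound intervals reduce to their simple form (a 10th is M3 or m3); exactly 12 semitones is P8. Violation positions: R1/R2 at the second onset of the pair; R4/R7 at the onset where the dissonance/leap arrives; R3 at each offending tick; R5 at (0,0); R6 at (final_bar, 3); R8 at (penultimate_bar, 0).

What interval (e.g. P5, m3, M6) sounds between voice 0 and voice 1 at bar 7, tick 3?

P8

voice 0=A3 voice 1=A4 -> P8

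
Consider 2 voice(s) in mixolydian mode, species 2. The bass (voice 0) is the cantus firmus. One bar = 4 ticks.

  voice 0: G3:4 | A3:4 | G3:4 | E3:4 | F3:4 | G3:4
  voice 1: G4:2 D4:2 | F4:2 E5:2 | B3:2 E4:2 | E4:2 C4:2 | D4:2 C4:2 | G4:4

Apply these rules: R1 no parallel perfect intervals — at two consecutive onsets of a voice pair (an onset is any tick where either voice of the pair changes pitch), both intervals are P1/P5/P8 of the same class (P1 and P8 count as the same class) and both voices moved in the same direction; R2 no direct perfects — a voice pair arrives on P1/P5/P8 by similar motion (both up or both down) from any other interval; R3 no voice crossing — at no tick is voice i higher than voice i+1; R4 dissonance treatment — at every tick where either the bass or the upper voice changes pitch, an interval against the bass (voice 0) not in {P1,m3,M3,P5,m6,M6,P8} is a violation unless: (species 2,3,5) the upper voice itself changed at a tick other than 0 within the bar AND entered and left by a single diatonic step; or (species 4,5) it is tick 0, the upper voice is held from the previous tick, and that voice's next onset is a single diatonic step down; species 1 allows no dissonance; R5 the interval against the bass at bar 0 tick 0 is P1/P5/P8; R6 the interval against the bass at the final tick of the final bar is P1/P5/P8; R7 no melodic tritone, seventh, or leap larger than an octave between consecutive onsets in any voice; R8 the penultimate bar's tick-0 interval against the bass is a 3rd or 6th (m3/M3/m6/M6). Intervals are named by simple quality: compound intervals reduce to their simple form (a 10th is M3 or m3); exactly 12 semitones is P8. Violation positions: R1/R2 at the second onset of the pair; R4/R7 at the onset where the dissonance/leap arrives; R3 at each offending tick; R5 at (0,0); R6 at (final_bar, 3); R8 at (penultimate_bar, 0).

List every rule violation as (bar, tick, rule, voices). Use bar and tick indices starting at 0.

(1, 2, R7, (1,))
(2, 0, R7, (1,))
(5, 0, R2, (0, 1))

bar 0: v0=G3 v1=G4 downbeat P8
bar 1: v0=A3 v1=F4 downbeat m6
bar 2: v0=G3 v1=B3 downbeat M3
bar 3: v0=E3 v1=E4 downbeat P8
bar 4: v0=F3 v1=D4 downbeat M6
bar 5: v0=G3 v1=G4 downbeat P8
  -> R7 @ bar 1 tick 2 v(1,): F4->E5 leap 11st
  -> R7 @ bar 2 tick 0 v(1,): E5->B3 leap 17st
  -> R2 @ bar 5 tick 0 v(0, 1): F3/C4 P5 -> G3/G4 P8 similar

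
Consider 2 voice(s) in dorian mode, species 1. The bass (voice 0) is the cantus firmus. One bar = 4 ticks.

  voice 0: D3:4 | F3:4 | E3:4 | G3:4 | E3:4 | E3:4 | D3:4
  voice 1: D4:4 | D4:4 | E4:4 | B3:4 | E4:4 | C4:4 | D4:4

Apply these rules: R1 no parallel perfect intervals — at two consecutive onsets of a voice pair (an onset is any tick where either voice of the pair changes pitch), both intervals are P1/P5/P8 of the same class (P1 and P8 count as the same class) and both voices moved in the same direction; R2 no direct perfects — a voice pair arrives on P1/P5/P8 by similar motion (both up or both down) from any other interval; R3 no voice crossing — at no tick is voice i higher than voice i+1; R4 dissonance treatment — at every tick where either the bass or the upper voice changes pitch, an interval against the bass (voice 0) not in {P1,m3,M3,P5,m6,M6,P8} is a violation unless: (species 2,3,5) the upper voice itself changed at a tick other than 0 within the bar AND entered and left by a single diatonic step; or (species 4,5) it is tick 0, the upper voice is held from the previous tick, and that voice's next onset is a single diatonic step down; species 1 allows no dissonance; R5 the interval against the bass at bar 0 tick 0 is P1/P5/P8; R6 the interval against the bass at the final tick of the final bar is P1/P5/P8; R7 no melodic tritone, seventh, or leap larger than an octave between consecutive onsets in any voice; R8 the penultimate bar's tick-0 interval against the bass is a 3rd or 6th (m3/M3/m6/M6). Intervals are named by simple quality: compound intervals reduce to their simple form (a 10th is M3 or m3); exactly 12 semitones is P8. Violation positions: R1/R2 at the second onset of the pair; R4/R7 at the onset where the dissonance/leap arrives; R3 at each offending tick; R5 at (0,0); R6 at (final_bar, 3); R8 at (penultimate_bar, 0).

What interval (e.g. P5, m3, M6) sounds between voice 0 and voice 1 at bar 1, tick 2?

voice 0=F3 voice 1=D4 -> M6

M6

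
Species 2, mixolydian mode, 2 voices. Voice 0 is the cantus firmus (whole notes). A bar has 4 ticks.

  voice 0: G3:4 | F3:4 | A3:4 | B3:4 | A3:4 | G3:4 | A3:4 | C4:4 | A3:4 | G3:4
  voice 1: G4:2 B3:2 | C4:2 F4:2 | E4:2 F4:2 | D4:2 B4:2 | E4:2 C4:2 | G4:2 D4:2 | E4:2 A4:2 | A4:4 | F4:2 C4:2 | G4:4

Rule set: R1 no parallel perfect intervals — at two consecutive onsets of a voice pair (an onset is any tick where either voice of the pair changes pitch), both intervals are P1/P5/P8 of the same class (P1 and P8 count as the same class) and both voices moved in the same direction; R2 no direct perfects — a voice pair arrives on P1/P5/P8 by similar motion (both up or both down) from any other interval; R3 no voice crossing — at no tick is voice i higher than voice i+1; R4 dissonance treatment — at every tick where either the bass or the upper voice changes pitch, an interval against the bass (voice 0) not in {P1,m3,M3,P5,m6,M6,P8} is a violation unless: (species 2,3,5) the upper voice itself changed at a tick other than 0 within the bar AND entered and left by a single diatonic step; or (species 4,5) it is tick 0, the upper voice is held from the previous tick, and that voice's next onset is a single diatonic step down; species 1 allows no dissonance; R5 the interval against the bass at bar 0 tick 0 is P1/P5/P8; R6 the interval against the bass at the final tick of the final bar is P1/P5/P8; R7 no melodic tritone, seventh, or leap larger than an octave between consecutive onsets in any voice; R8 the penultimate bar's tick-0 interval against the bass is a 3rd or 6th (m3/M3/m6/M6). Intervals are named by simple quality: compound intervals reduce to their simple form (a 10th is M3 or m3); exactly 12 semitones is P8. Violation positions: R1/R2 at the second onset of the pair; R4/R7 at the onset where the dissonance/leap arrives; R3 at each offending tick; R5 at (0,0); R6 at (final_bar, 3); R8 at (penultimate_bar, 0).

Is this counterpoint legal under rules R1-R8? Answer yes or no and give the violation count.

bar 0: v0=G3 v1=G4 (P8)
bar 1: v0=F3 v1=C4 (P5)
bar 2: v0=A3 v1=E4 (P5)
bar 3: v0=B3 v1=D4 (m3)
bar 4: v0=A3 v1=E4 (P5)
bar 5: v0=G3 v1=G4 (P8)
bar 6: v0=A3 v1=E4 (P5)
bar 7: v0=C4 v1=A4 (M6)
bar 8: v0=A3 v1=F4 (m6)
bar 9: v0=G3 v1=G4 (P8)
  R2 @ bar4.0: B3/B4 P8 -> A3/E4 P5 similar
  R1 @ bar6.0: G3/D4 P5 -> A3/E4 P5 similar

No (2 violations)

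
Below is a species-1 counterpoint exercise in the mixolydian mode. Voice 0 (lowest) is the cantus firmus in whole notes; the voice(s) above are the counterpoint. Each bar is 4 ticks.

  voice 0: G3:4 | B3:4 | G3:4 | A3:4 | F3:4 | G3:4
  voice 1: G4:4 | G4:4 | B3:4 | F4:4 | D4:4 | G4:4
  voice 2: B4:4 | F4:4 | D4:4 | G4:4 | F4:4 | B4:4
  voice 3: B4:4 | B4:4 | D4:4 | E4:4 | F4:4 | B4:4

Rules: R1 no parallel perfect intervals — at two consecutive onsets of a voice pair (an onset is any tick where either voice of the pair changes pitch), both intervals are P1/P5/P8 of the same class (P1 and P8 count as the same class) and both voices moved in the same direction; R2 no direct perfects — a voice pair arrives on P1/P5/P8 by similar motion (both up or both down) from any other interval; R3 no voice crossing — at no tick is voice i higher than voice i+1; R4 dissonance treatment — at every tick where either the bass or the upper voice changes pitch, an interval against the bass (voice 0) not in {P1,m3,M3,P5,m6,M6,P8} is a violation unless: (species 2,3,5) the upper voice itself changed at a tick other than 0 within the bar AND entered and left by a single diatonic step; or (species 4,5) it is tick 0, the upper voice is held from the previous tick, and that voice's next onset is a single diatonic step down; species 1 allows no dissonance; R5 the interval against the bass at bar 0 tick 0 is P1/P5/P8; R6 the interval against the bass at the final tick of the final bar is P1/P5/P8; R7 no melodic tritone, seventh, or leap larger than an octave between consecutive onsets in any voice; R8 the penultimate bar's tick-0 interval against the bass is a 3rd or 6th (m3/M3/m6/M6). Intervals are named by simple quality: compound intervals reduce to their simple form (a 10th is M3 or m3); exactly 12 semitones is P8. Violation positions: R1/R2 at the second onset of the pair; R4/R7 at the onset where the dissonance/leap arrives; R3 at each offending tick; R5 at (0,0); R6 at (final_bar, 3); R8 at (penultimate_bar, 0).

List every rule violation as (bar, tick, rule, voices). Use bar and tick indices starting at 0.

bar 0: v0=G3 v1=G4 v2=B4 v3=B4 downbeat M3
bar 1: v0=B3 v1=G4 v2=F4 v3=B4 downbeat P8
bar 2: v0=G3 v1=B3 v2=D4 v3=D4 downbeat P5
bar 3: v0=A3 v1=F4 v2=G4 v3=E4 downbeat P5
bar 4: v0=F3 v1=D4 v2=F4 v3=F4 downbeat P8
bar 5: v0=G3 v1=G4 v2=B4 v3=B4 downbeat M3
  -> R5 @ bar 0 tick 0 v(0, 2): opens on M3
  -> R5 @ bar 0 tick 0 v(0, 3): opens on M3
  -> R3 @ bar 1 tick 0 v(1, 2): G4 above F4
  -> R4 @ bar 1 tick 0 v(0, 2): B3/F4 TT untreated
  -> R7 @ bar 1 tick 0 v(2,): B4->F4 leap 6st
  -> R3 @ bar 1 tick 1 v(1, 2): G4 above F4
  -> R3 @ bar 1 tick 2 v(1, 2): G4 above F4
  -> R3 @ bar 1 tick 3 v(1, 2): G4 above F4
  -> R2 @ bar 2 tick 0 v(0, 2): B3/F4 TT -> G3/D4 P5 similar
  -> R2 @ bar 2 tick 0 v(0, 3): B3/B4 P8 -> G3/D4 P5 similar
  -> R2 @ bar 2 tick 0 v(2, 3): F4/B4 TT -> D4/D4 P1 similar
  -> R1 @ bar 3 tick 0 v(0, 3): G3/D4 P5 -> A3/E4 P5 similar
  -> R3 @ bar 3 tick 0 v(2, 3): G4 above E4
  -> R4 @ bar 3 tick 0 v(0, 2): A3/G4 m7 untreated
  -> R7 @ bar 3 tick 0 v(1,): B3->F4 leap 6st
  -> R3 @ bar 3 tick 1 v(2, 3): G4 above E4
  -> R3 @ bar 3 tick 2 v(2, 3): G4 above E4
  -> R3 @ bar 3 tick 3 v(2, 3): G4 above E4
  -> R2 @ bar 4 tick 0 v(0, 2): A3/G4 m7 -> F3/F4 P8 similar
  -> R8 @ bar 4 tick 0 v(0, 2): penult P8 not 3rd/6th
  -> R8 @ bar 4 tick 0 v(0, 3): penult P8 not 3rd/6th
  -> R1 @ bar 5 tick 0 v(2, 3): F4/F4 P1 -> B4/B4 P1 similar
  -> R2 @ bar 5 tick 0 v(0, 1): F3/D4 M6 -> G3/G4 P8 similar
  -> R7 @ bar 5 tick 0 v(2,): F4->B4 leap 6st
  -> R7 @ bar 5 tick 0 v(3,): F4->B4 leap 6st
  -> R6 @ bar 5 tick 3 v(0, 2): closes on M3
  -> R6 @ bar 5 tick 3 v(0, 3): closes on M3

(0, 0, R5, (0, 2))
(0, 0, R5, (0, 3))
(1, 0, R3, (1, 2))
(1, 0, R4, (0, 2))
(1, 0, R7, (2,))
(1, 1, R3, (1, 2))
(1, 2, R3, (1, 2))
(1, 3, R3, (1, 2))
(2, 0, R2, (0, 2))
(2, 0, R2, (0, 3))
(2, 0, R2, (2, 3))
(3, 0, R1, (0, 3))
(3, 0, R3, (2, 3))
(3, 0, R4, (0, 2))
(3, 0, R7, (1,))
(3, 1, R3, (2, 3))
(3, 2, R3, (2, 3))
(3, 3, R3, (2, 3))
(4, 0, R2, (0, 2))
(4, 0, R8, (0, 2))
(4, 0, R8, (0, 3))
(5, 0, R1, (2, 3))
(5, 0, R2, (0, 1))
(5, 0, R7, (2,))
(5, 0, R7, (3,))
(5, 3, R6, (0, 2))
(5, 3, R6, (0, 3))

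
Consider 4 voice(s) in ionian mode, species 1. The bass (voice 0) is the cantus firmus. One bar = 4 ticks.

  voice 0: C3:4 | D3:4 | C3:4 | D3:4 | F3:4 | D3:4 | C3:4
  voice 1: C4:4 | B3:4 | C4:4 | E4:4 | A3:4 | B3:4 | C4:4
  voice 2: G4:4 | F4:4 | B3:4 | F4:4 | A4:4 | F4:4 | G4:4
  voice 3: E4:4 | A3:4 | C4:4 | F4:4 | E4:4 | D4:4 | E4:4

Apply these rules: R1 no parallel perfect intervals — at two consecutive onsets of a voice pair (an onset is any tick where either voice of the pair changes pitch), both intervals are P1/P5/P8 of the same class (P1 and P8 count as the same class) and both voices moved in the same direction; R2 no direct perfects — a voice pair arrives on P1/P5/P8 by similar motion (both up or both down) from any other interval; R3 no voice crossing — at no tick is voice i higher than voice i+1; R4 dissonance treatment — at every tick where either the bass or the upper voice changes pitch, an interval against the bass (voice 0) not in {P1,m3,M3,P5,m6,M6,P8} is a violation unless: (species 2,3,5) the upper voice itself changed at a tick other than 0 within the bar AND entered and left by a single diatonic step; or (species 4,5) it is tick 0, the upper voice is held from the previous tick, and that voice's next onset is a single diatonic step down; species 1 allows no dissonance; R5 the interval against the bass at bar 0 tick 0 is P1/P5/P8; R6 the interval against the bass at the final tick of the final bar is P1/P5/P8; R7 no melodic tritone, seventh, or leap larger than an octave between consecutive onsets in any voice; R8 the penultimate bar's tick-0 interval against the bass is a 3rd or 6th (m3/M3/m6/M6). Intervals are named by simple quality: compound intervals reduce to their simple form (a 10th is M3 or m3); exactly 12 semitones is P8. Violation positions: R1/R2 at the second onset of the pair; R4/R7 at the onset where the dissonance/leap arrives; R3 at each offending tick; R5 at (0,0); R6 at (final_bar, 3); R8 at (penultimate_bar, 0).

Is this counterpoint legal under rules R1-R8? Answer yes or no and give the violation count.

No (37 violations)

bar 0: v0=C3 v1=C4 v2=G4 v3=E4 (M3)
bar 1: v0=D3 v1=B3 v2=F4 v3=A3 (P5)
bar 2: v0=C3 v1=C4 v2=B3 v3=C4 (P8)
bar 3: v0=D3 v1=E4 v2=F4 v3=F4 (m3)
bar 4: v0=F3 v1=A3 v2=A4 v3=E4 (M7)
bar 5: v0=D3 v1=B3 v2=F4 v3=D4 (P8)
bar 6: v0=C3 v1=C4 v2=G4 v3=E4 (M3)
  R3 @ bar0.0: G4 above E4
  R5 @ bar0.0: opens on M3
  R3 @ bar0.1: G4 above E4
  R3 @ bar0.2: G4 above E4
  R3 @ bar0.3: G4 above E4
  R3 @ bar1.0: F4 above A3
  R3 @ bar1.1: F4 above A3
  R3 @ bar1.2: F4 above A3
  R3 @ bar1.3: F4 above A3
  R2 @ bar2.0: B3/A3 M2 -> C4/C4 P1 similar
  R3 @ bar2.0: C4 above B3
  R4 @ bar2.0: C3/B3 M7 untreated
  R7 @ bar2.0: F4->B3 leap 6st
  R3 @ bar2.1: C4 above B3
  R3 @ bar2.2: C4 above B3
  R3 @ bar2.3: C4 above B3
  R2 @ bar3.0: B3/C4 m2 -> F4/F4 P1 similar
  R4 @ bar3.0: D3/E4 M2 untreated
  R7 @ bar3.0: B3->F4 leap 6st
  R2 @ bar4.0: E4/F4 m2 -> A3/E4 P5 similar
  R3 @ bar4.0: A4 above E4
  R4 @ bar4.0: F3/E4 M7 untreated
  R3 @ bar4.1: A4 above E4
  R3 @ bar4.2: A4 above E4
  R3 @ bar4.3: A4 above E4
  R2 @ bar5.0: F3/E4 M7 -> D3/D4 P8 similar
  R3 @ bar5.0: F4 above D4
  R8 @ bar5.0: penult P8 not 3rd/6th
  R3 @ bar5.1: F4 above D4
  R3 @ bar5.2: F4 above D4
  R3 @ bar5.3: F4 above D4
  R2 @ bar6.0: B3/F4 TT -> C4/G4 P5 similar
  R3 @ bar6.0: G4 above E4
  R3 @ bar6.1: G4 above E4
  R3 @ bar6.2: G4 above E4
  R3 @ bar6.3: G4 above E4
  R6 @ bar6.3: closes on M3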